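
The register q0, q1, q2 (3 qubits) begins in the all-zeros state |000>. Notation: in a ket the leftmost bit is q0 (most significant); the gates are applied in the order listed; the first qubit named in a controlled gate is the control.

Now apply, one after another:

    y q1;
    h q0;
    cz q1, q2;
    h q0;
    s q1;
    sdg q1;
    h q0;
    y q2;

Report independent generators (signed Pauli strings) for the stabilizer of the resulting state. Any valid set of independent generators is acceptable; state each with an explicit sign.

The stabilizer group can be generated by +XII, -IZI, -IIZ, among other valid generating sets. Key observation: the block from step 4 through step 7 cancels to the identity and can be dropped.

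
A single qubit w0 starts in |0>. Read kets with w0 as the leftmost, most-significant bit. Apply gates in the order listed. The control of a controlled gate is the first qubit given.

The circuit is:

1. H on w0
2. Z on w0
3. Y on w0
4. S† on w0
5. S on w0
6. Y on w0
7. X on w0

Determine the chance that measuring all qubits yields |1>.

A full measurement returns |1> with probability 1/2.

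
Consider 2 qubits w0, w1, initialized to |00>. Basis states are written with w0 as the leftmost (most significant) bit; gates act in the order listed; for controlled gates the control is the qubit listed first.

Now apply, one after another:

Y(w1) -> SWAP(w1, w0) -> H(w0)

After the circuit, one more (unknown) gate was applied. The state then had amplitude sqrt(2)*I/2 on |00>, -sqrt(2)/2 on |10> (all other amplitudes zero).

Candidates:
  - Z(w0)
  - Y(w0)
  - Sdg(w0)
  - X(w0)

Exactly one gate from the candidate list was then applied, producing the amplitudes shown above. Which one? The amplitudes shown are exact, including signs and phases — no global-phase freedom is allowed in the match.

It was Sdg(w0) that produced the state shown.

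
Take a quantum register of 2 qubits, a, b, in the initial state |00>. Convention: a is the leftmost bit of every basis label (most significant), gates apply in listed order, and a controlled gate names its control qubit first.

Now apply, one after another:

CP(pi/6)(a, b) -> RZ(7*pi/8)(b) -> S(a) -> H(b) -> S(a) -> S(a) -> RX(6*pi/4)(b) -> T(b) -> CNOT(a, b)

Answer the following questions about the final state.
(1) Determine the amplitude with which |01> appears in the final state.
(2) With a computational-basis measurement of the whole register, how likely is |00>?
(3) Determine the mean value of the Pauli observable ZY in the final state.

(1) |01> carries amplitude (1 + I)*exp(13*I*pi/16)/2 in the final state.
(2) The probability of measuring |00> is 1/2.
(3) In the final state, ZY has expectation sqrt(2)/2.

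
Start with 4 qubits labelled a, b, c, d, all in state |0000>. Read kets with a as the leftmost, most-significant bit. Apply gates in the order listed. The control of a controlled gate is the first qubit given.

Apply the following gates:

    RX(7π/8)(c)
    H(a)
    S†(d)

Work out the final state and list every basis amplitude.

The final amplitudes are sqrt(2)*sin(pi/16)/2 on |0000>, -sqrt(2)*I*cos(pi/16)/2 on |0010>, sqrt(2)*sin(pi/16)/2 on |1000>, -sqrt(2)*I*cos(pi/16)/2 on |1010>, and 0 on every other basis state.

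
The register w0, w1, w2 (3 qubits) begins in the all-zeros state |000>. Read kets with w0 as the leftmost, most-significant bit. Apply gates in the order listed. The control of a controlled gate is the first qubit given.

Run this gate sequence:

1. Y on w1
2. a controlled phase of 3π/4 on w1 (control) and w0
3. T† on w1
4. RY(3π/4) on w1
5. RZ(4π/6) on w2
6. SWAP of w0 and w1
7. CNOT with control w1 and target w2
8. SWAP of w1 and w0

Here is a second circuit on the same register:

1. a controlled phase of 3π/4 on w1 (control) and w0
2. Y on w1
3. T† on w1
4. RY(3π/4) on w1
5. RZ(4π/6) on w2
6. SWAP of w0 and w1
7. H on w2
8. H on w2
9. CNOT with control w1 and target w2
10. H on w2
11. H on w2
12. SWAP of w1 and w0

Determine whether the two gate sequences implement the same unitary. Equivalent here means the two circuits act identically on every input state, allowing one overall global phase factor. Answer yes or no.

No — the two circuits implement different unitaries, even allowing a global phase.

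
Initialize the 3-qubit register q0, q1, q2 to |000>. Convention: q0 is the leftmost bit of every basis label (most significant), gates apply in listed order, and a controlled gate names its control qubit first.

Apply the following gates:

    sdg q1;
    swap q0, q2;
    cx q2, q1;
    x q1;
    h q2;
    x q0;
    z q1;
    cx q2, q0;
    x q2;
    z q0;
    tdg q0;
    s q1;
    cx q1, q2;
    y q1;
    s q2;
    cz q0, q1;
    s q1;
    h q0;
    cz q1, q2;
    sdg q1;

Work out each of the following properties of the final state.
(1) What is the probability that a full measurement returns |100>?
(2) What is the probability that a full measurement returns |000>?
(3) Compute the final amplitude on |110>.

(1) A full measurement returns |100> with probability 1/4.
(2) The probability of measuring |000> is 1/4.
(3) The final state's coefficient on |110> equals 0.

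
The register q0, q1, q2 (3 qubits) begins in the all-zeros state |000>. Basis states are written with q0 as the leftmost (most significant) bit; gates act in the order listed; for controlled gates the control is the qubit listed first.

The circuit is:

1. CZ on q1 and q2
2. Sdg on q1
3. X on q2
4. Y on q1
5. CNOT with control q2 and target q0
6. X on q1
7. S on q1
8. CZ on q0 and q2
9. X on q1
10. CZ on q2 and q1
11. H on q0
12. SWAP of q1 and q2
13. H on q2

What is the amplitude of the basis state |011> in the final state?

|011> carries amplitude -I/2 in the final state.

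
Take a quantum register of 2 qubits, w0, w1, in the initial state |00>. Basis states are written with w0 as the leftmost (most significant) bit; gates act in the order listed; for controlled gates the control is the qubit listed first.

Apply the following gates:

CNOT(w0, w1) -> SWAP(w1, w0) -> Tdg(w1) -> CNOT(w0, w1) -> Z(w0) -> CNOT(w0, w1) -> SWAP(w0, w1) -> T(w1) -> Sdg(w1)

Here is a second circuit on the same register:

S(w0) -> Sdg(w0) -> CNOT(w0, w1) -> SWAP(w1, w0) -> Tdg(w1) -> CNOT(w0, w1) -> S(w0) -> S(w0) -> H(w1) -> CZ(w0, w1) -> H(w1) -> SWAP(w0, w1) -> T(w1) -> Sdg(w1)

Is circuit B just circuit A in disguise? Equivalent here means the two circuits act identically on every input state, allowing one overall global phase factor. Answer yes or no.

Yes, they are equivalent — the unitaries differ by at most a global phase.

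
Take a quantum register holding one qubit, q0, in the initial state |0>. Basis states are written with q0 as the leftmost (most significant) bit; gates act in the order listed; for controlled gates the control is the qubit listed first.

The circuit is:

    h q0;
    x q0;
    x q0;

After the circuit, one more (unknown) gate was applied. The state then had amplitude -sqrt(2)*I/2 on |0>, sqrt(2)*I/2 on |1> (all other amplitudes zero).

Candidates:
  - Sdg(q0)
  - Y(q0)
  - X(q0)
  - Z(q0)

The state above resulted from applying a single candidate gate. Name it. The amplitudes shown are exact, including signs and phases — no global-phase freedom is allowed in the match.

The unique candidate consistent with the amplitudes is Y(q0).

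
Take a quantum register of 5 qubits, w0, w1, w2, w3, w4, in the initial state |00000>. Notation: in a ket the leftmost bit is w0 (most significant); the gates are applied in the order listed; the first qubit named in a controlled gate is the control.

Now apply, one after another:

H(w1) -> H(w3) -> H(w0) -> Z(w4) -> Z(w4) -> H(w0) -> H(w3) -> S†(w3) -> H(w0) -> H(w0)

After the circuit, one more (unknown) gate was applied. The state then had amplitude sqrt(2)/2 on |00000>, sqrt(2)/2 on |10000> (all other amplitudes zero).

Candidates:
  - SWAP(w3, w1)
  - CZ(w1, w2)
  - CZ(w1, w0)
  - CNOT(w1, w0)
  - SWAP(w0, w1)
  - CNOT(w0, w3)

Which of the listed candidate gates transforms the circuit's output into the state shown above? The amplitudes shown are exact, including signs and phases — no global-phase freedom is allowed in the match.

The applied gate was SWAP(w0, w1). Key observation: gates 2-7 undo each other exactly, leaving only the rest of the circuit to track.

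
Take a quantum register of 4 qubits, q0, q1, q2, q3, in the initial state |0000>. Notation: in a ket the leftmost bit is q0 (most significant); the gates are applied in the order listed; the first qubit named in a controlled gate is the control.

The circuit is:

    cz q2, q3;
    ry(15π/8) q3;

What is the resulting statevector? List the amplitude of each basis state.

The resulting statevector has amplitude -cos(pi/16) on |0000>, sin(pi/16) on |0001>, and 0 on every other basis state.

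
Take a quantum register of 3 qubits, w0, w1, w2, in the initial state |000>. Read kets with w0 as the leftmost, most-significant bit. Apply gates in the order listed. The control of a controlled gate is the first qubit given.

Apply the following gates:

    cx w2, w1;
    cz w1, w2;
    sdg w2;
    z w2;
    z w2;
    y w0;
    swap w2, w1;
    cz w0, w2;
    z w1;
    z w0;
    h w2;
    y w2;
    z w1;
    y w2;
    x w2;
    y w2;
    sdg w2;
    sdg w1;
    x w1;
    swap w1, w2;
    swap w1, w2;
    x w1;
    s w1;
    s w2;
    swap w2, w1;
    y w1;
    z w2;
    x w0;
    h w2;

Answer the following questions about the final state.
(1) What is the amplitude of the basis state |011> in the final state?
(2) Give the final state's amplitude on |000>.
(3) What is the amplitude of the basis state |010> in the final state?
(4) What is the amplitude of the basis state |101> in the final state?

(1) |011> carries amplitude -I/2 in the final state. Key observation: the block from step 17 through step 24 cancels to the identity and can be dropped.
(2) The amplitude on |000> is -I/2.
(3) The final state's coefficient on |010> equals -I/2.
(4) The final state's coefficient on |101> equals 0.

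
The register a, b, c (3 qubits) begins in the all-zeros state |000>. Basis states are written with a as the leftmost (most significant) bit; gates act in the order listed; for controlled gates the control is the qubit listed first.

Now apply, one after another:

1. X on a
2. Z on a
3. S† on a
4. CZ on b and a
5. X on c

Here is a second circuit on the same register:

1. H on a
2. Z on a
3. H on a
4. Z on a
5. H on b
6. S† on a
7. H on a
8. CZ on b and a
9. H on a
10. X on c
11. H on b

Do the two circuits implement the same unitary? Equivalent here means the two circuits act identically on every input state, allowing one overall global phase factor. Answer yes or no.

No, they are not equivalent — no single phase factor reconciles the two unitaries.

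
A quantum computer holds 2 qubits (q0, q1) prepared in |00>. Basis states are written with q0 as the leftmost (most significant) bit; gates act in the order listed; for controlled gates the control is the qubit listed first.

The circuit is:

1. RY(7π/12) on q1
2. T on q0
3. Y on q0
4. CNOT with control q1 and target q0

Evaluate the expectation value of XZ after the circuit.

The observable XZ averages to 0.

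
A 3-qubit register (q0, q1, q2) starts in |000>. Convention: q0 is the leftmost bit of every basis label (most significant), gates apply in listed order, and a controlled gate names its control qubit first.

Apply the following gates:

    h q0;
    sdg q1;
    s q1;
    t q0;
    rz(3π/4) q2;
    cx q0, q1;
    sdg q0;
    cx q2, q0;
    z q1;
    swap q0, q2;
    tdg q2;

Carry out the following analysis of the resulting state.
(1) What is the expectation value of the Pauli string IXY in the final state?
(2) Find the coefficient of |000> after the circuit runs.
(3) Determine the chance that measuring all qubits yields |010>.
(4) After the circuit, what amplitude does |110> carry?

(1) The observable IXY averages to 1.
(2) The final state's coefficient on |000> equals -sqrt(2)*exp(5*I*pi/8)/2.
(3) A full measurement returns |010> with probability 0.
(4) |110> carries amplitude 0 in the final state.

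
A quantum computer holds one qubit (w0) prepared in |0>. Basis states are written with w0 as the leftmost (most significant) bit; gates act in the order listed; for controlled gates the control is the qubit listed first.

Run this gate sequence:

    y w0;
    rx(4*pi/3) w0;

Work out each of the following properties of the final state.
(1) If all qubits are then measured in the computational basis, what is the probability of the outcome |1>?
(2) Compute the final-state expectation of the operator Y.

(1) The probability of measuring |1> is 1/4.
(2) The observable Y averages to -sqrt(3)/2.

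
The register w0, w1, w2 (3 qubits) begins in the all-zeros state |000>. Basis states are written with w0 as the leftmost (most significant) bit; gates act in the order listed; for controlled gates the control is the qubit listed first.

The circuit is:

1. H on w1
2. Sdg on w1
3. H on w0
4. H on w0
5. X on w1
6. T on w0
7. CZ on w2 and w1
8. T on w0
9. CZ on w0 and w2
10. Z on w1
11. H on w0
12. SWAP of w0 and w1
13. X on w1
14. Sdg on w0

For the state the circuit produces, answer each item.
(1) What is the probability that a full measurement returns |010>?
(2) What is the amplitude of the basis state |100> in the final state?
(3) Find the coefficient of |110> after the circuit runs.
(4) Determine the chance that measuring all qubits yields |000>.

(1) Outcome |010> occurs with probability 1/4.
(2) The final state's coefficient on |100> equals I/2.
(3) The amplitude on |110> is I/2.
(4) A full measurement returns |000> with probability 1/4.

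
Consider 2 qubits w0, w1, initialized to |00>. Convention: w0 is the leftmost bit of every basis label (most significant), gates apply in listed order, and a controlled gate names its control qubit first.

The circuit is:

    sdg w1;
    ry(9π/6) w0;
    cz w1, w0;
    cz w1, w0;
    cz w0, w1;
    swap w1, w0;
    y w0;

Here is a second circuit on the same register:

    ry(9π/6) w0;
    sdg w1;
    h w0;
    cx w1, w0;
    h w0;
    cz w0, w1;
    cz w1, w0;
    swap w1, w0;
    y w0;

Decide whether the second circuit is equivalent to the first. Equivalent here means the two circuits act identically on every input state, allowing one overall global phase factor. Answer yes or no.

Yes, they are equivalent — the unitaries differ by at most a global phase.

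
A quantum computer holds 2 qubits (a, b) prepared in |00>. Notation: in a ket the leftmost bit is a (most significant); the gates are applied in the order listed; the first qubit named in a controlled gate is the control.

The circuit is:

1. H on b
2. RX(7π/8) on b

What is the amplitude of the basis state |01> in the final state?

|01> carries amplitude sqrt(2)*(sin(pi/16) - I*cos(pi/16))/2 in the final state.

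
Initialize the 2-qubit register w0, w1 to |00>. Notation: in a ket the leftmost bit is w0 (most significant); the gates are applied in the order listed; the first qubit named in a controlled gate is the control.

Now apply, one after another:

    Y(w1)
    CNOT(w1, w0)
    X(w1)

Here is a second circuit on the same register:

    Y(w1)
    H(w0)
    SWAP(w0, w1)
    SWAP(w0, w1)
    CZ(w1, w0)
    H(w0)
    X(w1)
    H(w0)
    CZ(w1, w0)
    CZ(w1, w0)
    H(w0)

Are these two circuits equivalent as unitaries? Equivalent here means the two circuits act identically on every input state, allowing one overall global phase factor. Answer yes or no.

Yes, they are equivalent — the unitaries differ by at most a global phase.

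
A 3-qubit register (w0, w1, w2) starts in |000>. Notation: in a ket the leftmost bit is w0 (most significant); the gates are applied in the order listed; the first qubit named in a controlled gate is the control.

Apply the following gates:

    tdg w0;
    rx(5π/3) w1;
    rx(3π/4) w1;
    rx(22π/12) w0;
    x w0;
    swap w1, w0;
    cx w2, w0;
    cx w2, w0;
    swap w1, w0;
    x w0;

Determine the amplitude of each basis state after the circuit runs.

The final amplitudes are sqrt(12 - 6*sqrt(2))/16 + sqrt(2*sqrt(2) + 4)/16 + 3*sqrt(4 - 2*sqrt(2))/16 + sqrt(6*sqrt(2) + 12)/16 on |000>, 0 on |001>, I*(-3*sqrt(2*sqrt(2) + 4)/16 - sqrt(6*sqrt(2) + 12)/16 + sqrt(4 - 2*sqrt(2))/16 + sqrt(12 - 6*sqrt(2))/16) on |010>, 0 on |011>, I*(-sqrt(2*sqrt(2) + 4)/16 - sqrt(12 - 6*sqrt(2))/16 + 3*sqrt(4 - 2*sqrt(2))/16 + sqrt(6*sqrt(2) + 12)/16) on |100>, 0 on |101>, -sqrt(6*sqrt(2) + 12)/16 - sqrt(12 - 6*sqrt(2))/16 + sqrt(4 - 2*sqrt(2))/16 + 3*sqrt(2*sqrt(2) + 4)/16 on |110>, 0 on |111>.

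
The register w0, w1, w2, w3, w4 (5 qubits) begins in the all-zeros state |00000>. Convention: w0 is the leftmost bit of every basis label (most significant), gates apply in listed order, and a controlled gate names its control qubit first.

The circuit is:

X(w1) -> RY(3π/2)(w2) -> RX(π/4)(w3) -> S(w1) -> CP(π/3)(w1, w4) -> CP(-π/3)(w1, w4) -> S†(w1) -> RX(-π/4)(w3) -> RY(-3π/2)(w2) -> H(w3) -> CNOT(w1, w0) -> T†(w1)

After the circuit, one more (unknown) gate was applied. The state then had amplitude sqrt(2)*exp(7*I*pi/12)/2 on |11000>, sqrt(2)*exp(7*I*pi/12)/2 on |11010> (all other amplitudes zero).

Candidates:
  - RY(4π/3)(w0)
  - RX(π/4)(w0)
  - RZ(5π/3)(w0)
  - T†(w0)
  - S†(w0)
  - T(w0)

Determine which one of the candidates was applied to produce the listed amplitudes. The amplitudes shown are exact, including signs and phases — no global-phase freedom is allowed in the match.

The applied gate was RZ(5π/3)(w0). Key observation: the block from step 2 through step 9 cancels to the identity and can be dropped.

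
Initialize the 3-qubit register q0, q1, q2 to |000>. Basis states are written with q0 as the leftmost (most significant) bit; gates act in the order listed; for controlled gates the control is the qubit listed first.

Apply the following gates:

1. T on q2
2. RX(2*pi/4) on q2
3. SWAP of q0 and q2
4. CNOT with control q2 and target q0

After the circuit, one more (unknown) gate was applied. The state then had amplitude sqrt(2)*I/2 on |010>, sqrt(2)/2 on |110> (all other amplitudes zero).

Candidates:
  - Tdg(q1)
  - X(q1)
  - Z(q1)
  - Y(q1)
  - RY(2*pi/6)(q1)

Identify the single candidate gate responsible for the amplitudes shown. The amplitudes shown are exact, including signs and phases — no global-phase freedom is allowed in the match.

It was Y(q1) that produced the state shown.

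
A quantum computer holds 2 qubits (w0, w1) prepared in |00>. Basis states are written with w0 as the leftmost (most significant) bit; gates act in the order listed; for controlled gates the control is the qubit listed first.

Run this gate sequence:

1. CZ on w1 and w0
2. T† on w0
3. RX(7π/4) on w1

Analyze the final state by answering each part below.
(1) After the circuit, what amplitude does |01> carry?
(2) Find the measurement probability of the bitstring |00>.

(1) |01> carries amplitude -I*sqrt(2 - sqrt(2))/2 in the final state.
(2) The probability of measuring |00> is sqrt(2)/4 + 1/2.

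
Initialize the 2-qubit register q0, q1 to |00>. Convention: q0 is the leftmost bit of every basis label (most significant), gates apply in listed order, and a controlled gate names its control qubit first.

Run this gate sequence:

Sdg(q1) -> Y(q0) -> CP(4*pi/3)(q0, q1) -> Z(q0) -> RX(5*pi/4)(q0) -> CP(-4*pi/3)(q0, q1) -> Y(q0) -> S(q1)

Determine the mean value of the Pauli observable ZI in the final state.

In the final state, ZI has expectation -sqrt(2)/2.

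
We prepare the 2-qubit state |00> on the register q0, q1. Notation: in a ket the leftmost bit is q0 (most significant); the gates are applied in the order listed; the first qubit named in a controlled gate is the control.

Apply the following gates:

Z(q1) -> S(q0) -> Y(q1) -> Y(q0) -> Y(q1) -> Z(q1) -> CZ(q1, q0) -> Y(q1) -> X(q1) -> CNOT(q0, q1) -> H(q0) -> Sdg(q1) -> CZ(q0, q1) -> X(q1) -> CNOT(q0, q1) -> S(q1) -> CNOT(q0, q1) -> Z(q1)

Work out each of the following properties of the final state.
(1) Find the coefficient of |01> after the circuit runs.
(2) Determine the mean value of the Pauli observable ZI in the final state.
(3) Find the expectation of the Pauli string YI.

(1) The amplitude on |01> is 0.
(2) In the final state, ZI has expectation 0.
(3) The observable YI averages to 1.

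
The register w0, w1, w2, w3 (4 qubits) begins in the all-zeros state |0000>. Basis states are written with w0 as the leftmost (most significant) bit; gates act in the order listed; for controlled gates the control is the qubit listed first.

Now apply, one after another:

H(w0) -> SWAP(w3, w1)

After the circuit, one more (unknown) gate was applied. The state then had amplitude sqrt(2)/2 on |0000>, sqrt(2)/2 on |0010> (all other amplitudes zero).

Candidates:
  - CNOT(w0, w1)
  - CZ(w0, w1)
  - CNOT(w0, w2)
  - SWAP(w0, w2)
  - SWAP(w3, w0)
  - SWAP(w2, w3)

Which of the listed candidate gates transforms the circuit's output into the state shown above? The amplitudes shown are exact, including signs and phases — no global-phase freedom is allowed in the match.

The unique candidate consistent with the amplitudes is SWAP(w0, w2).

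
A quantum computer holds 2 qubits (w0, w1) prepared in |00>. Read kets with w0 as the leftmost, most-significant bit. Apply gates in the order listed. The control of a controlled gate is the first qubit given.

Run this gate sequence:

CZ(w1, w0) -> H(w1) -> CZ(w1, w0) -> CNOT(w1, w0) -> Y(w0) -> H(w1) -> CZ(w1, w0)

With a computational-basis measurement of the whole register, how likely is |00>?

A full measurement returns |00> with probability 1/4.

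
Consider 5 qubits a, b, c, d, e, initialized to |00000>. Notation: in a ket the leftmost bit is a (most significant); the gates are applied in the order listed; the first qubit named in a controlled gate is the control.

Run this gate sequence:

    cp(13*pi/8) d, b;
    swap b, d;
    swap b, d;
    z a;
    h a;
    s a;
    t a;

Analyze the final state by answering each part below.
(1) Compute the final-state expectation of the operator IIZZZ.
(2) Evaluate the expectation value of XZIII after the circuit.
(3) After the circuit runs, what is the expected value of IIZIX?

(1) The observable IIZZZ averages to 1.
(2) The observable XZIII averages to -sqrt(2)/2.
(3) The expectation value of IIZIX is 0.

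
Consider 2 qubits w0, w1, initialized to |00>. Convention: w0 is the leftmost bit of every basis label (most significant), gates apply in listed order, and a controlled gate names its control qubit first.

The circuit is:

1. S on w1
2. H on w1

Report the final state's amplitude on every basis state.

After the circuit, the state carries amplitude sqrt(2)/2 on |00>, sqrt(2)/2 on |01>, 0 on |10>, 0 on |11>.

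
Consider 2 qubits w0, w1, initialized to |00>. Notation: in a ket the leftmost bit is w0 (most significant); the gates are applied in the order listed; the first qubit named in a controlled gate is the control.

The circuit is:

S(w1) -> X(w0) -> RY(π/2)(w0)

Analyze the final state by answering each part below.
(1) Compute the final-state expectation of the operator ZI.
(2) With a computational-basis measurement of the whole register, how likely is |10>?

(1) The expectation value of ZI is 0.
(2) Outcome |10> occurs with probability 1/2.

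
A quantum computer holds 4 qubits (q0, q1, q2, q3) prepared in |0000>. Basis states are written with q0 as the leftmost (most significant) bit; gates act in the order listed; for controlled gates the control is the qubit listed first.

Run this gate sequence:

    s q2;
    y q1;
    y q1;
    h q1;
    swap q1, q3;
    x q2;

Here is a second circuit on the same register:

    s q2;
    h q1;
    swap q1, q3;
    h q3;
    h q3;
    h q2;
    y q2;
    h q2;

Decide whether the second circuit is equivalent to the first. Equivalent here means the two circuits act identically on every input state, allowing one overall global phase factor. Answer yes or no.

No — the two circuits implement different unitaries, even allowing a global phase.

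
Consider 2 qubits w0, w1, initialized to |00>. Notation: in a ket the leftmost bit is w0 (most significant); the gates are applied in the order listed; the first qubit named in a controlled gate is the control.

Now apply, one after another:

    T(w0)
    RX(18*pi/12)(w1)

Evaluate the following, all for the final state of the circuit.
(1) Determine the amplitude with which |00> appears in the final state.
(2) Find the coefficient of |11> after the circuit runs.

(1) The final state's coefficient on |00> equals -sqrt(2)/2.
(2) |11> carries amplitude 0 in the final state.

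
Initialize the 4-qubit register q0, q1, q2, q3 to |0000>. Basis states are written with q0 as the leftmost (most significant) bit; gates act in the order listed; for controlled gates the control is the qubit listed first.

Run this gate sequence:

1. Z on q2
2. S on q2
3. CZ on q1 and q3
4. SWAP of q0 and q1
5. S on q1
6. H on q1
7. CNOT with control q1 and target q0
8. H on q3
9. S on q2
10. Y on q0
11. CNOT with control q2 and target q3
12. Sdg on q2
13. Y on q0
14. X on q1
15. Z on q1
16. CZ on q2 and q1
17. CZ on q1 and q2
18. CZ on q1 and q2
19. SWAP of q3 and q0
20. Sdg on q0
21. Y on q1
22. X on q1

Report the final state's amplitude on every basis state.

After the circuit, the state carries amplitude I/2 on |0001>, I/2 on |0100>, 1/2 on |1001>, 1/2 on |1100>, and 0 on every other basis state. Key observation: gates 17-18 undo each other exactly, leaving only the rest of the circuit to track.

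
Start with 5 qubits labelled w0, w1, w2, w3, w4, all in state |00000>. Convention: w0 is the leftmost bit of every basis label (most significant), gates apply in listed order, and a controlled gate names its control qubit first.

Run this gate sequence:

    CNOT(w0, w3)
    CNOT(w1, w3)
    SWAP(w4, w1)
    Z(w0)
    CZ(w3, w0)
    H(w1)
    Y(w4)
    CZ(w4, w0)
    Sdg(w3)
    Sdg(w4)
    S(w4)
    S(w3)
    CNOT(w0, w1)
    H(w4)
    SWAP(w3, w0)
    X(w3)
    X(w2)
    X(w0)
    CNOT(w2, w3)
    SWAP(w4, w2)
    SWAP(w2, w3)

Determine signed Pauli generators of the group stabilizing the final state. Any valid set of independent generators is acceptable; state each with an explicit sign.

One valid set of independent stabilizer generators is +IXIII, -IIIXI, -ZIIII, +IIZII, -IIIIZ (any independent generating set of the same group is equally correct). Key observation: gates 9-12 undo each other exactly, leaving only the rest of the circuit to track.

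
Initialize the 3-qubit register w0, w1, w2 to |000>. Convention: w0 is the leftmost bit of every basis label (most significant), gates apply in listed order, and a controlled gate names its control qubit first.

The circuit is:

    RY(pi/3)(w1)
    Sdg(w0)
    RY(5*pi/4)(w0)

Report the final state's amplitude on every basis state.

The final amplitudes are -sqrt(6 - 3*sqrt(2))/4 on |000>, 0 on |001>, -sqrt(2 - sqrt(2))/4 on |010>, 0 on |011>, sqrt(3*sqrt(2) + 6)/4 on |100>, 0 on |101>, sqrt(sqrt(2) + 2)/4 on |110>, 0 on |111>.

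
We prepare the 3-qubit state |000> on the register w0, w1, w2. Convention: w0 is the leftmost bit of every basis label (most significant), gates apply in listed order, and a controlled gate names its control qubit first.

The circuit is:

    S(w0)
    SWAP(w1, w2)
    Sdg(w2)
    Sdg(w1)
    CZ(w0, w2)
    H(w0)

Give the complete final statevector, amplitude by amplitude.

After the circuit, the state carries amplitude sqrt(2)/2 on |000>, sqrt(2)/2 on |100>, and 0 on every other basis state.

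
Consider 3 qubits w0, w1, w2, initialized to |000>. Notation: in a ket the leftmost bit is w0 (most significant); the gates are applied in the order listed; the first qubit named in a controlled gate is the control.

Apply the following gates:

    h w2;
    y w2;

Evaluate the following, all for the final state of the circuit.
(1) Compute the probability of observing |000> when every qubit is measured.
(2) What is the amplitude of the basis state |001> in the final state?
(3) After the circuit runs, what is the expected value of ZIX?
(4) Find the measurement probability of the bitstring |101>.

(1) Outcome |000> occurs with probability 1/2.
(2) |001> carries amplitude sqrt(2)*I/2 in the final state.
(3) The expectation value of ZIX is -1.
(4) Outcome |101> occurs with probability 0.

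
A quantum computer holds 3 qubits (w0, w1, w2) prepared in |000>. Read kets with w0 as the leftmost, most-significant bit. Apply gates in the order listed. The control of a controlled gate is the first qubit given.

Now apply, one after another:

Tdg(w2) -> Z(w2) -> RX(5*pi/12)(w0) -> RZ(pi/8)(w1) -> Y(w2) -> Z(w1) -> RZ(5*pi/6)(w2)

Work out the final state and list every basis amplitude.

The resulting statevector has amplitude sqrt(3)*I*sqrt(1/2 - sqrt(2)/4)*exp(17*I*pi/48)/2 + I*sqrt(sqrt(2)/4 + 1/2)*exp(17*I*pi/48)/2 on |001>, -sqrt(1/2 - sqrt(2)/4)*exp(17*I*pi/48)/2 + sqrt(3)*sqrt(sqrt(2)/4 + 1/2)*exp(17*I*pi/48)/2 on |101>, and 0 on every other basis state.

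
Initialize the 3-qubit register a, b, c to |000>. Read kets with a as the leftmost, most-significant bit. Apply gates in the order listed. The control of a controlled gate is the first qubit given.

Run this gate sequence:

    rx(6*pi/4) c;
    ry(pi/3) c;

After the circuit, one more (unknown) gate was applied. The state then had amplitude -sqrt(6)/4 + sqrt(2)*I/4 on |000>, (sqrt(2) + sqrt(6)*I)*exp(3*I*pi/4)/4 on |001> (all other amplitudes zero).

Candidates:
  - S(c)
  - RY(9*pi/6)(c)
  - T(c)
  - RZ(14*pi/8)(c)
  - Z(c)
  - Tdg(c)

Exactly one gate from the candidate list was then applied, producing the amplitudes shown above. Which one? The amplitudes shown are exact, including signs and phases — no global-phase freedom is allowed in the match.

It was Tdg(c) that produced the state shown.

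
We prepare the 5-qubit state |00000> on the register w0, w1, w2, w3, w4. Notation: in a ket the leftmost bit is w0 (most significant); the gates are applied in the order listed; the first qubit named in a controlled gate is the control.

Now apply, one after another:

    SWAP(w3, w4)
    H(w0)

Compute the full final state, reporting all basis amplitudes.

The final amplitudes are sqrt(2)/2 on |00000>, sqrt(2)/2 on |10000>, and 0 on every other basis state.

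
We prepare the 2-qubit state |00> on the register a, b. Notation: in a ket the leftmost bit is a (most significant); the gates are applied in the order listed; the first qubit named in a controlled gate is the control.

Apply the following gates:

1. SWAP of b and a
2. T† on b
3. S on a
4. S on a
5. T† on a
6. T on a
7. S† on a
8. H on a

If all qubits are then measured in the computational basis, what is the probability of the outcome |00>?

Outcome |00> occurs with probability 1/2. Key observation: the block from step 4 through step 7 cancels to the identity and can be dropped.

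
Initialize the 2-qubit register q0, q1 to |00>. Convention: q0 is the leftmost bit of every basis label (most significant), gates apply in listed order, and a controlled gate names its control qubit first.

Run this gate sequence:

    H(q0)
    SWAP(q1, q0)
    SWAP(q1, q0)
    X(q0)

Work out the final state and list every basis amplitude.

After the circuit, the state carries amplitude sqrt(2)/2 on |00>, 0 on |01>, sqrt(2)/2 on |10>, 0 on |11>. Key observation: the block from step 2 through step 3 cancels to the identity and can be dropped.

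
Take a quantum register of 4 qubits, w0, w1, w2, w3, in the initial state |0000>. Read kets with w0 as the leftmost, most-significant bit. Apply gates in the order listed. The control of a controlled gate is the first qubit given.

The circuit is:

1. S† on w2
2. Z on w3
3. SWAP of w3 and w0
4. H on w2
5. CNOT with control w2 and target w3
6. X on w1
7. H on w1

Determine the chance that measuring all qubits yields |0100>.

Outcome |0100> occurs with probability 1/4.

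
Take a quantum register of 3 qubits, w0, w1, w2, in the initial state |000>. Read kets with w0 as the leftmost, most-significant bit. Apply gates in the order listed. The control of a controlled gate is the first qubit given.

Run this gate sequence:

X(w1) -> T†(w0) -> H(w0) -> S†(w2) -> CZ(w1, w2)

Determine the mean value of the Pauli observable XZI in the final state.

The observable XZI averages to -1.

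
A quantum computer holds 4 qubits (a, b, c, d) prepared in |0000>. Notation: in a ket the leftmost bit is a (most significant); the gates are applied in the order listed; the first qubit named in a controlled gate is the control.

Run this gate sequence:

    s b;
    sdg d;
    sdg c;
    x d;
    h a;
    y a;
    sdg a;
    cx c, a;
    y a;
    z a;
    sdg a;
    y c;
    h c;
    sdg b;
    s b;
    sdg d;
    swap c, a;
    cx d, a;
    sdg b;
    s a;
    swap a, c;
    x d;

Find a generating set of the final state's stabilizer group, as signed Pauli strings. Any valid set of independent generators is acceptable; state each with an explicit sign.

One valid set of independent stabilizer generators is -XIII, -IIYI, +IZII, +IIIZ (any independent generating set of the same group is equally correct).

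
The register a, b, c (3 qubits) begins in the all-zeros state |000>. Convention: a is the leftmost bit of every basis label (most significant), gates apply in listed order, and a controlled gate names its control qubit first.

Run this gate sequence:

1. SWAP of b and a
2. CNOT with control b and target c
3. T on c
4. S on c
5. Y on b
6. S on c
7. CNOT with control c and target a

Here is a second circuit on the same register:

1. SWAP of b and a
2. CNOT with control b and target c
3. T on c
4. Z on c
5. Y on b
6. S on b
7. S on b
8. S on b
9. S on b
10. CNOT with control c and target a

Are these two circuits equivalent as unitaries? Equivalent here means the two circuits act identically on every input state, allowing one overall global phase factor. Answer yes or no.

Yes: on every input state the two circuits agree up to one overall phase factor.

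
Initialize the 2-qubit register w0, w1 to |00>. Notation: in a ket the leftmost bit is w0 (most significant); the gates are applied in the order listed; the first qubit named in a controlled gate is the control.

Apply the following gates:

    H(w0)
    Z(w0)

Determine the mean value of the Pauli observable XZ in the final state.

The expectation value of XZ is -1.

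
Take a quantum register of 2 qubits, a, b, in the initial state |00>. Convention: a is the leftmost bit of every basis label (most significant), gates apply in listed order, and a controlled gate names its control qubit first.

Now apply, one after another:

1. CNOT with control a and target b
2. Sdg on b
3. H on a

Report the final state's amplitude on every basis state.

The final amplitudes are sqrt(2)/2 on |00>, 0 on |01>, sqrt(2)/2 on |10>, 0 on |11>.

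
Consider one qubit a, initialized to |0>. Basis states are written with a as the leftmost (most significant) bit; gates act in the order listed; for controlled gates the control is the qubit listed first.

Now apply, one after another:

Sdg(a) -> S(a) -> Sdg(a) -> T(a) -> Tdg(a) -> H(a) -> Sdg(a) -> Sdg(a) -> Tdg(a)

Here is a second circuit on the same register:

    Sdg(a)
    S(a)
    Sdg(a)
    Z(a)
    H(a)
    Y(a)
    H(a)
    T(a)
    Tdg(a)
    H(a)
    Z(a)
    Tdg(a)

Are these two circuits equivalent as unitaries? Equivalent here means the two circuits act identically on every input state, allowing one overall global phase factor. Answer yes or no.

No — the two circuits implement different unitaries, even allowing a global phase.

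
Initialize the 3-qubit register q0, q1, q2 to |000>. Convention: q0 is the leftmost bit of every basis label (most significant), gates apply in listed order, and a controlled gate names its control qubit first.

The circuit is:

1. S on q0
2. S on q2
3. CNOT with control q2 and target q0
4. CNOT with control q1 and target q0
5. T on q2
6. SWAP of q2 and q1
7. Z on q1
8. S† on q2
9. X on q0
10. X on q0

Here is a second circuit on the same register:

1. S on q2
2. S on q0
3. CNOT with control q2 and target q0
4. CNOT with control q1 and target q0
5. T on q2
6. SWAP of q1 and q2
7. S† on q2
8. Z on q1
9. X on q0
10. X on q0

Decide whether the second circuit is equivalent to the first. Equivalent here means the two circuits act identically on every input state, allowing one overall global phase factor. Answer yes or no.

Yes, they are equivalent — the unitaries differ by at most a global phase.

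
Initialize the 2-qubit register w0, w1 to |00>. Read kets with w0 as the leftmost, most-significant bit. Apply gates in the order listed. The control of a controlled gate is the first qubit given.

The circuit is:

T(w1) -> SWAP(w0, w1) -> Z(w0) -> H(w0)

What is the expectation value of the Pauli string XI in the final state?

In the final state, XI has expectation 1.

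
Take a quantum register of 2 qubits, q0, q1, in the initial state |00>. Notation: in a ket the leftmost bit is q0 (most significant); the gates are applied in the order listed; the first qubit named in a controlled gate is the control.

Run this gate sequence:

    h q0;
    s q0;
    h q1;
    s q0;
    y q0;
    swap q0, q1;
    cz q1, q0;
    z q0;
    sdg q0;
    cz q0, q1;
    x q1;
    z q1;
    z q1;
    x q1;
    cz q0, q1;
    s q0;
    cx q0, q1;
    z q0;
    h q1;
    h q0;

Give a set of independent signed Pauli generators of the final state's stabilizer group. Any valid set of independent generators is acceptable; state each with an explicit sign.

The stabilizer group can be generated by +XZ, -ZX, among other valid generating sets. Key observation: gates 9-16 undo each other exactly, leaving only the rest of the circuit to track.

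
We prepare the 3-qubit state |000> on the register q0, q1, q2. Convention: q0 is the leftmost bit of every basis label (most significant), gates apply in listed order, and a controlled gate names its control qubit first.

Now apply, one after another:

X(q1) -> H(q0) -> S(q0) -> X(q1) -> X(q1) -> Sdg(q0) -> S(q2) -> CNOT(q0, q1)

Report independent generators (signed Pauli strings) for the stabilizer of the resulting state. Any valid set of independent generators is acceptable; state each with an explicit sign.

The final state is stabilized by the group generated by +XXI, -ZZI, +IIZ; other independent generating sets are equally valid. Key observation: gates 3-6 undo each other exactly, leaving only the rest of the circuit to track.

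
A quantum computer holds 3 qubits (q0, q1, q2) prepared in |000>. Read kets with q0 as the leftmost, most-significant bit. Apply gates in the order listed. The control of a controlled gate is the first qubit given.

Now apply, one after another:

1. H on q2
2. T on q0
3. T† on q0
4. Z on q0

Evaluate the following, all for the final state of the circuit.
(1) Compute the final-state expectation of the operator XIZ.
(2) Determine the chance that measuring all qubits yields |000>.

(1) In the final state, XIZ has expectation 0.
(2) Outcome |000> occurs with probability 1/2.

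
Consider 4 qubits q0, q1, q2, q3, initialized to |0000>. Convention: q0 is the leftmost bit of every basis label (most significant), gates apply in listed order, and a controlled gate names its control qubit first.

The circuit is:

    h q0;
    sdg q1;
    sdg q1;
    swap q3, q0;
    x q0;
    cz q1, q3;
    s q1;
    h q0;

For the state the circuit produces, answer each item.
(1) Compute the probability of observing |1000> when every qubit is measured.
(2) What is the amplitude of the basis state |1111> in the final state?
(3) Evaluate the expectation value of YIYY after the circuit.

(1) A full measurement returns |1000> with probability 1/4.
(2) The final state's coefficient on |1111> equals 0.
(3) The expectation value of YIYY is 0.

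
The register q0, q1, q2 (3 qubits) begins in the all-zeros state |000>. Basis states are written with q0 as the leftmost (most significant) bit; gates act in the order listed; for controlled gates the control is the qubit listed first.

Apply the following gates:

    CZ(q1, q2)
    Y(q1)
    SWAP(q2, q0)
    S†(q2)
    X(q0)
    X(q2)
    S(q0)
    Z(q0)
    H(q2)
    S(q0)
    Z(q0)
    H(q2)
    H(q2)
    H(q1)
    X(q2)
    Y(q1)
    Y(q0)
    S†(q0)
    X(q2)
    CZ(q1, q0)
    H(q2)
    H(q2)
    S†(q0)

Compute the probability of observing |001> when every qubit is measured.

A full measurement returns |001> with probability 1/4.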